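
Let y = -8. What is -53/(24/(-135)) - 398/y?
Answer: 2783/8 ≈ 347.88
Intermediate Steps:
-53/(24/(-135)) - 398/y = -53/(24/(-135)) - 398/(-8) = -53/(24*(-1/135)) - 398*(-1/8) = -53/(-8/45) + 199/4 = -53*(-45/8) + 199/4 = 2385/8 + 199/4 = 2783/8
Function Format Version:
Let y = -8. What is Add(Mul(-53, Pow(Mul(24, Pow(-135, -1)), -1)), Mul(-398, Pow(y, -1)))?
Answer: Rational(2783, 8) ≈ 347.88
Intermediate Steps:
Add(Mul(-53, Pow(Mul(24, Pow(-135, -1)), -1)), Mul(-398, Pow(y, -1))) = Add(Mul(-53, Pow(Mul(24, Pow(-135, -1)), -1)), Mul(-398, Pow(-8, -1))) = Add(Mul(-53, Pow(Mul(24, Rational(-1, 135)), -1)), Mul(-398, Rational(-1, 8))) = Add(Mul(-53, Pow(Rational(-8, 45), -1)), Rational(199, 4)) = Add(Mul(-53, Rational(-45, 8)), Rational(199, 4)) = Add(Rational(2385, 8), Rational(199, 4)) = Rational(2783, 8)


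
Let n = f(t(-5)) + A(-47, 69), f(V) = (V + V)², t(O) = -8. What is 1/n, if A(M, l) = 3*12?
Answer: 1/292 ≈ 0.0034247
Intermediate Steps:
A(M, l) = 36
f(V) = 4*V² (f(V) = (2*V)² = 4*V²)
n = 292 (n = 4*(-8)² + 36 = 4*64 + 36 = 256 + 36 = 292)
1/n = 1/292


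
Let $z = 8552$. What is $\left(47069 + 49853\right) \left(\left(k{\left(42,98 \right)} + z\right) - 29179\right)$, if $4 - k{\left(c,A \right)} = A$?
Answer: $-2008320762$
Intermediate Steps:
$k{\left(c,A \right)} = 4 - A$
$\left(47069 + 49853\right) \left(\left(k{\left(42,98 \right)} + z\right) - 29179\right) = \left(47069 + 49853\right) \left(\left(\left(4 - 98\right) + 8552\right) - 29179\right) = 96922 \left(\left(\left(4 - 98\right) + 8552\right) - 29179\right) = 96922 \left(\left(-94 + 8552\right) - 29179\right) = 96922 \left(8458 - 29179\right) = 96922 \left(-20721\right) = -2008320762$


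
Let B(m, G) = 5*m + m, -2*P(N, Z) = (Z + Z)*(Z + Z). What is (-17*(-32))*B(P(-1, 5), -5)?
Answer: -163200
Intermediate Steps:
P(N, Z) = -2*Z² (P(N, Z) = -(Z + Z)*(Z + Z)/2 = -2*Z*2*Z/2 = -2*Z²)
B(m, G) = 6*m
(-17*(-32))*B(P(-1, 5), -5) = (-17*(-32))*(6*(-2*5²)) = 544*(6*(-2*25)) = 544*(6*(-50)) = 544*(-300) = -163200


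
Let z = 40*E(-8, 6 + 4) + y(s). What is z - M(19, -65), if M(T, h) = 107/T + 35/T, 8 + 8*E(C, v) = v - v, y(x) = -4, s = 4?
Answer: -978/19 ≈ -51.474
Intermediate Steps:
E(C, v) = -1 (E(C, v) = -1 + (v - v)/8 = -1 + (⅛)*0 = -1 + 0 = -1)
M(T, h) = 142/T
z = -44 (z = 40*(-1) - 4 = -40 - 4 = -44)
z - M(19, -65) = -44 - 142/19 = -978/19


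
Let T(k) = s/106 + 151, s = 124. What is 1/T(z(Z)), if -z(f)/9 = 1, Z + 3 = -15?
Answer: 53/8065 ≈ 0.0065716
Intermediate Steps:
Z = -18 (Z = -3 - 15 = -18)
z(f) = -9 (z(f) = -9*1 = -9)
T(k) = 8065/53 (T(k) = 124/106 + 151 = 124*(1/106) + 151 = 62/53 + 151 = 8065/53)
1/T(z(Z)) = 1/(8065/53) = 53/8065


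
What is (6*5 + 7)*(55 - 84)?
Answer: -1073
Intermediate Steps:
(6*5 + 7)*(55 - 84) = (30 + 7)*(-29) = 37*(-29) = -1073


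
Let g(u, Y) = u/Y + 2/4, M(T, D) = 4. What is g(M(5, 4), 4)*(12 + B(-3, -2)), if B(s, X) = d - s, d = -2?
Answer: 39/2 ≈ 19.500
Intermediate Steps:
B(s, X) = -2 - s
g(u, Y) = 1/2 + u/Y (g(u, Y) = u/Y + 2*(1/4) = u/Y + 1/2 = 1/2 + u/Y)
g(M(5, 4), 4)*(12 + B(-3, -2)) = ((4 + (1/2)*4)/4)*(12 + (-2 - 1*(-3))) = ((4 + 2)/4)*(12 + (-2 + 3)) = ((1/4)*6)*(12 + 1) = (3/2)*13 = 39/2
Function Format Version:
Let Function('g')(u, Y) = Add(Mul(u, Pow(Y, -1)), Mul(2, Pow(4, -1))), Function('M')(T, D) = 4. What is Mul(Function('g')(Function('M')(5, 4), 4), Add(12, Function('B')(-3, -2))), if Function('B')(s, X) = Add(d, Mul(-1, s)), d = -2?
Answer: Rational(39, 2) ≈ 19.500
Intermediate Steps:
Function('B')(s, X) = Add(-2, Mul(-1, s))
Function('g')(u, Y) = Add(Rational(1, 2), Mul(u, Pow(Y, -1))) (Function('g')(u, Y) = Add(Mul(u, Pow(Y, -1)), Mul(2, Rational(1, 4))) = Add(Mul(u, Pow(Y, -1)), Rational(1, 2)) = Add(Rational(1, 2), Mul(u, Pow(Y, -1))))
Mul(Function('g')(Function('M')(5, 4), 4), Add(12, Function('B')(-3, -2))) = Mul(Mul(Pow(4, -1), Add(4, Mul(Rational(1, 2), 4))), Add(12, Add(-2, Mul(-1, -3)))) = Mul(Mul(Rational(1, 4), Add(4, 2)), Add(12, Add(-2, 3))) = Mul(Mul(Rational(1, 4), 6), Add(12, 1)) = Mul(Rational(3, 2), 13) = Rational(39, 2)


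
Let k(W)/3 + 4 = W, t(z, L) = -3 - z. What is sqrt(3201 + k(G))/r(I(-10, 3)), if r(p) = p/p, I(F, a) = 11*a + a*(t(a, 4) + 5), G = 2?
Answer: 3*sqrt(355) ≈ 56.524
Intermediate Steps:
I(F, a) = 11*a + a*(2 - a) (I(F, a) = 11*a + a*((-3 - a) + 5) = 11*a + a*(2 - a))
k(W) = -12 + 3*W
r(p) = 1
sqrt(3201 + k(G))/r(I(-10, 3)) = sqrt(3201 + (-12 + 3*2))/1 = sqrt(3201 + (-12 + 6))*1 = sqrt(3201 - 6)*1 = sqrt(3195)*1 = (3*sqrt(355))*1 = 3*sqrt(355)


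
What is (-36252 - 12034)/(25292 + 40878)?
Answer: -24143/33085 ≈ -0.72973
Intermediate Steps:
(-36252 - 12034)/(25292 + 40878) = -48286/66170 = -48286*1/66170 = -24143/33085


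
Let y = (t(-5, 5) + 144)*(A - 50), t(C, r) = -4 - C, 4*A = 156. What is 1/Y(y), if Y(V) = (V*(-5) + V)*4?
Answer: 1/25520 ≈ 3.9185e-5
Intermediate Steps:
A = 39 (A = (¼)*156 = 39)
y = -1595 (y = ((-4 - 1*(-5)) + 144)*(39 - 50) = ((-4 + 5) + 144)*(-11) = (1 + 144)*(-11) = 145*(-11) = -1595)
Y(V) = -16*V (Y(V) = (-5*V + V)*4 = -4*V*4 = -16*V)
1/Y(y) = 1/(-16*(-1595)) = 1/25520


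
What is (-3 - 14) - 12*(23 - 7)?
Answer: -209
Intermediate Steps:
(-3 - 14) - 12*(23 - 7) = -17 - 12*16 = -17 - 192 = -209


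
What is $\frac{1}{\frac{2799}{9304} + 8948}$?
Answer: $\frac{9304}{83254991} \approx 0.00011175$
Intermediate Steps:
$\frac{1}{\frac{2799}{9304} + 8948} = \frac{1}{\frac{83254991}{9304}} = \frac{9304}{83254991}$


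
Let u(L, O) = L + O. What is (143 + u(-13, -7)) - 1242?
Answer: -1119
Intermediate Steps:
(143 + u(-13, -7)) - 1242 = (143 + (-13 - 7)) - 1242 = (143 - 20) - 1242 = 123 - 1242 = -1119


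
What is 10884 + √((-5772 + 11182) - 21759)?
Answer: 10884 + I*√16349 ≈ 10884.0 + 127.86*I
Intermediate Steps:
10884 + √((-5772 + 11182) - 21759) = 10884 + √(5410 - 21759) = 10884 + √(-16349) = 10884 + I*√16349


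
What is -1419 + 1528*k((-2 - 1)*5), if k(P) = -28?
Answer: -44203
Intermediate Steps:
-1419 + 1528*k((-2 - 1)*5) = -1419 + 1528*(-28) = -1419 - 42784 = -44203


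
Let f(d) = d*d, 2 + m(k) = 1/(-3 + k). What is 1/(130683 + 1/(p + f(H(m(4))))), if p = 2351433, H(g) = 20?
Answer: 2351833/307344591940 ≈ 7.6521e-6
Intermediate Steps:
m(k) = -2 + 1/(-3 + k)
f(d) = d²
1/(130683 + 1/(p + f(H(m(4))))) = 1/(130683 + 1/(2351433 + 20²)) = 1/(130683 + 1/(2351433 + 400)) = 1/(130683 + 1/2351833) = 1/(307344591940/2351833) = 2351833/307344591940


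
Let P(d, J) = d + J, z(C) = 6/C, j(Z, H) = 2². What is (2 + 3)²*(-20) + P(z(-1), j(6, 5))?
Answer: -502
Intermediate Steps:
j(Z, H) = 4
P(d, J) = J + d
(2 + 3)²*(-20) + P(z(-1), j(6, 5)) = (2 + 3)²*(-20) + (4 + 6/(-1)) = 5²*(-20) + (4 + 6*(-1)) = 25*(-20) + (4 - 6) = -500 - 2 = -502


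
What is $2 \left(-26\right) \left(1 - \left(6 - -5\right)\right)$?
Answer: $520$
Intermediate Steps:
$2 \left(-26\right) \left(1 - \left(6 - -5\right)\right) = - 52 \left(1 - \left(6 + 5\right)\right) = - 52 \left(1 - 11\right) = \left(-52\right) \left(-10\right) = 520$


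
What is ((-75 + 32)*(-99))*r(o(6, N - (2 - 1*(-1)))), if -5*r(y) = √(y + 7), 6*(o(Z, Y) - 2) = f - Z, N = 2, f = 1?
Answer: -9933*√6/10 ≈ -2433.1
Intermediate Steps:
o(Z, Y) = 13/6 - Z/6 (o(Z, Y) = 2 + (1 - Z)/6 = 2 + (⅙ - Z/6) = 13/6 - Z/6)
r(y) = -√(7 + y)/5 (r(y) = -√(y + 7)/5 = -√(7 + y)/5)
((-75 + 32)*(-99))*r(o(6, N - (2 - 1*(-1)))) = ((-75 + 32)*(-99))*(-√(7 + (13/6 - ⅙*6))/5) = (-43*(-99))*(-√(7 + (13/6 - 1))/5) = 4257*(-√(7 + 7/6)/5) = 4257*(-7*√6/30) = -9933*√6/10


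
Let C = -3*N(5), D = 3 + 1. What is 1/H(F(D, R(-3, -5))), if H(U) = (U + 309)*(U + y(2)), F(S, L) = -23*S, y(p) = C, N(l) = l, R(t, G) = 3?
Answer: -1/23219 ≈ -4.3068e-5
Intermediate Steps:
D = 4
C = -15 (C = -3*5 = -15)
y(p) = -15
H(U) = (-15 + U)*(309 + U) (H(U) = (U + 309)*(U - 15) = (309 + U)*(-15 + U) = (-15 + U)*(309 + U))
1/H(F(D, R(-3, -5))) = 1/(-4635 + (-23*4)**2 + 294*(-23*4)) = 1/(-4635 + (-92)**2 + 294*(-92)) = 1/(-4635 + 8464 - 27048) = 1/(-23219) = -1/23219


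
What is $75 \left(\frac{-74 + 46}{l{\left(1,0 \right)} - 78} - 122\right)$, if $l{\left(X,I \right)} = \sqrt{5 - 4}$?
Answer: $- \frac{100350}{11} \approx -9122.7$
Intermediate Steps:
$l{\left(X,I \right)} = 1$ ($l{\left(X,I \right)} = \sqrt{1} = 1$)
$75 \left(\frac{-74 + 46}{l{\left(1,0 \right)} - 78} - 122\right) = 75 \left(\frac{-74 + 46}{1 - 78} - 122\right) = 75 \left(- \frac{28}{-77} - 122\right) = 75 \left(\left(-28\right) \left(- \frac{1}{77}\right) - 122\right) = 75 \left(\frac{4}{11} - 122\right) = 75 \left(- \frac{1338}{11}\right) = - \frac{100350}{11}$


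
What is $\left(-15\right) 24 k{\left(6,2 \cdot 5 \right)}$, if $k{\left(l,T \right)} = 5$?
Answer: $-1800$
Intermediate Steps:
$\left(-15\right) 24 k{\left(6,2 \cdot 5 \right)} = \left(-15\right) 24 \cdot 5 = \left(-360\right) 5 = -1800$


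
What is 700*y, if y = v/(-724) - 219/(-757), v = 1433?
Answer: -162089375/137017 ≈ -1183.0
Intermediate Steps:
y = -926225/548068 (y = 1433/(-724) - 219/(-757) = 1433*(-1/724) - 219*(-1/757) = -1433/724 + 219/757 = -926225/548068 ≈ -1.6900)
700*y = 700*(-926225/548068) = -162089375/137017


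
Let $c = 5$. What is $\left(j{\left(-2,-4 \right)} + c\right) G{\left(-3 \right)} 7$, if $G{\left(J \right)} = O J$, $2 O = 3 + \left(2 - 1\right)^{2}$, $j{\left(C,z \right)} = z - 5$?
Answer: $168$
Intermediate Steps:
$j{\left(C,z \right)} = -5 + z$ ($j{\left(C,z \right)} = z - 5 = -5 + z$)
$O = 2$ ($O = \frac{3 + \left(2 - 1\right)^{2}}{2} = \frac{3 + 1^{2}}{2} = \frac{3 + 1}{2} = \frac{1}{2} \cdot 4 = 2$)
$G{\left(J \right)} = 2 J$
$\left(j{\left(-2,-4 \right)} + c\right) G{\left(-3 \right)} 7 = \left(\left(-5 - 4\right) + 5\right) 2 \left(-3\right) 7 = \left(-9 + 5\right) \left(-6\right) 7 = \left(-4\right) \left(-6\right) 7 = 24 \cdot 7 = 168$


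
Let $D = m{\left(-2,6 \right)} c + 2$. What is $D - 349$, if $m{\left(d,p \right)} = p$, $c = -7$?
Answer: $-389$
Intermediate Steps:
$D = -40$ ($D = 6 \left(-7\right) + 2 = -42 + 2 = -40$)
$D - 349 = -40 - 349 = -389$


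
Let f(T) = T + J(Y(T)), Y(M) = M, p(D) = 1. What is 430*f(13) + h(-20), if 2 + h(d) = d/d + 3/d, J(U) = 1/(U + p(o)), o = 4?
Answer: 786739/140 ≈ 5619.6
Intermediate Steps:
J(U) = 1/(1 + U) (J(U) = 1/(U + 1) = 1/(1 + U))
f(T) = T + 1/(1 + T)
h(d) = -1 + 3/d (h(d) = -2 + (d/d + 3/d) = -2 + (1 + 3/d) = -1 + 3/d)
430*f(13) + h(-20) = 430*((1 + 13*(1 + 13))/(1 + 13)) + (3 - 1*(-20))/(-20) = 430*((1 + 13*14)/14) - (3 + 20)/20 = 430*((1 + 182)/14) - 1/20*23 = 430*((1/14)*183) - 23/20 = 430*(183/14) - 23/20 = 39345/7 - 23/20 = 786739/140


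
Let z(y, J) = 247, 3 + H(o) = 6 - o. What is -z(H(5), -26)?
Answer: -247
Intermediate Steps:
H(o) = 3 - o (H(o) = -3 + (6 - o) = 3 - o)
-z(H(5), -26) = -1*247 = -247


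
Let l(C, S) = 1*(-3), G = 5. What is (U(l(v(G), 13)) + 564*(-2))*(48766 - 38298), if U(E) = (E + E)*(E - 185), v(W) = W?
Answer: 0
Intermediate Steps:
l(C, S) = -3
U(E) = 2*E*(-185 + E) (U(E) = (2*E)*(-185 + E) = 2*E*(-185 + E))
(U(l(v(G), 13)) + 564*(-2))*(48766 - 38298) = (2*(-3)*(-185 - 3) + 564*(-2))*(48766 - 38298) = (2*(-3)*(-188) - 1128)*10468 = (1128 - 1128)*10468 = 0*10468 = 0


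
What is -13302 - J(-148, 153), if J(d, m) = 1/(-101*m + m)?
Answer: -203520599/15300 ≈ -13302.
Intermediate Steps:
J(d, m) = -1/(100*m) (J(d, m) = 1/(-100*m) = -1/(100*m))
-13302 - J(-148, 153) = -13302 - (-1)/(100*153) = -13302 - 1*(-1/15300) = -13302 + 1/15300 = -203520599/15300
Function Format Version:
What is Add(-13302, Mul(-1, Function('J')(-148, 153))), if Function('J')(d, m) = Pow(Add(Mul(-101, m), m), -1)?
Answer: Rational(-203520599, 15300) ≈ -13302.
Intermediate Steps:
Function('J')(d, m) = Mul(Rational(-1, 100), Pow(m, -1)) (Function('J')(d, m) = Pow(Mul(-100, m), -1) = Mul(Rational(-1, 100), Pow(m, -1)))
Add(-13302, Mul(-1, Function('J')(-148, 153))) = Add(-13302, Mul(-1, Mul(Rational(-1, 100), Pow(153, -1)))) = Add(-13302, Mul(-1, Mul(Rational(-1, 100), Rational(1, 153)))) = Add(-13302, Mul(-1, Rational(-1, 15300))) = Add(-13302, Rational(1, 15300)) = Rational(-203520599, 15300)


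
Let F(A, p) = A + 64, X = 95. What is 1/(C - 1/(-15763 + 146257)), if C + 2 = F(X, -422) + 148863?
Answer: 130494/19446215879 ≈ 6.7105e-6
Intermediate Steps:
F(A, p) = 64 + A
C = 149020 (C = -2 + ((64 + 95) + 148863) = -2 + (159 + 148863) = -2 + 149022 = 149020)
1/(C - 1/(-15763 + 146257)) = 1/(149020 - 1/(-15763 + 146257)) = 1/(149020 - 1/130494) = 1/(19446215879/130494) = 130494/19446215879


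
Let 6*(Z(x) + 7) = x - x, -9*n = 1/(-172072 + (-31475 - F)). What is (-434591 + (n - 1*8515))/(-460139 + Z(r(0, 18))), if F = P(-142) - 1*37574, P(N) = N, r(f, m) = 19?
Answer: 661326399773/686758241934 ≈ 0.96297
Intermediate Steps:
F = -37716 (F = -142 - 1*37574 = -142 - 37574 = -37716)
n = 1/1492479 (n = -1/(9*(-172072 + (-31475 - 1*(-37716)))) = -1/(9*(-172072 + (-31475 + 37716))) = -1/(9*(-172072 + 6241)) = -⅑/(-165831) = -⅑*(-1/165831) = 1/1492479 ≈ 6.7003e-7)
Z(x) = -7 (Z(x) = -7 + (x - x)/6 = -7 + (⅙)*0 = -7 + 0 = -7)
(-434591 + (n - 1*8515))/(-460139 + Z(r(0, 18))) = (-434591 + (1/1492479 - 1*8515))/(-460139 - 7) = (-434591 + (1/1492479 - 8515))/(-460146) = (-434591 - 12708458684/1492479)*(-1/460146) = -661326399773/1492479*(-1/460146) = 661326399773/686758241934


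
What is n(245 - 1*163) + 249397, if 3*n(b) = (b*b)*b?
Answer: 1299559/3 ≈ 4.3319e+5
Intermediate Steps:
n(b) = b**3/3 (n(b) = ((b*b)*b)/3 = (b**2*b)/3 = b**3/3)
n(245 - 1*163) + 249397 = (245 - 1*163)**3/3 + 249397 = (245 - 163)**3/3 + 249397 = (1/3)*82**3 + 249397 = (1/3)*551368 + 249397 = 551368/3 + 249397 = 1299559/3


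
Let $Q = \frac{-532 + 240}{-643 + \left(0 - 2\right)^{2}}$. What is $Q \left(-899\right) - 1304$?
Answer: $- \frac{1095764}{639} \approx -1714.8$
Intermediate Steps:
$Q = \frac{292}{639}$ ($Q = - \frac{292}{-643 + \left(-2\right)^{2}} = - \frac{292}{-643 + 4} = - \frac{292}{-639} = \left(-292\right) \left(- \frac{1}{639}\right) = \frac{292}{639} \approx 0.45696$)
$Q \left(-899\right) - 1304 = \frac{292}{639} \left(-899\right) - 1304 = - \frac{262508}{639} - 1304 = - \frac{1095764}{639}$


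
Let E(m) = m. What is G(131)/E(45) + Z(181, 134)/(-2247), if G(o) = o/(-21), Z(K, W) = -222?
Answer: -4027/101115 ≈ -0.039826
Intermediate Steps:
G(o) = -o/21 (G(o) = o*(-1/21) = -o/21)
G(131)/E(45) + Z(181, 134)/(-2247) = -1/21*131/45 - 222/(-2247) = -131/21*1/45 - 222*(-1/2247) = -131/945 + 74/749 = -4027/101115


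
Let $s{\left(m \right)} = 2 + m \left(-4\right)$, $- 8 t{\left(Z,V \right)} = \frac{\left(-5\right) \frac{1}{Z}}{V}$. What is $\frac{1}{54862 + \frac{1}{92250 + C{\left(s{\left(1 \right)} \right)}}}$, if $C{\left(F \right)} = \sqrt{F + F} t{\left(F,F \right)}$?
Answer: $\frac{59760518268493775}{3278581553893915980178} + \frac{20 i}{1639290776946957990089} \approx 1.8228 \cdot 10^{-5} + 1.22 \cdot 10^{-20} i$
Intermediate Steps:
$t{\left(Z,V \right)} = \frac{5}{8 V Z}$ ($t{\left(Z,V \right)} = - \frac{- \frac{5}{Z} \frac{1}{V}}{8} = - \frac{\left(-5\right) \frac{1}{V} \frac{1}{Z}}{8} = \frac{5}{8 V Z}$)
$s{\left(m \right)} = 2 - 4 m$
$C{\left(F \right)} = \frac{5 \sqrt{2}}{8 F^{\frac{3}{2}}}$ ($C{\left(F \right)} = \sqrt{F + F} \frac{5}{8 F F} = \sqrt{2 F} \frac{5}{8 F^{2}} = \sqrt{2} \sqrt{F} \frac{5}{8 F^{2}} = \frac{5 \sqrt{2}}{8 F^{\frac{3}{2}}}$)
$\frac{1}{54862 + \frac{1}{92250 + C{\left(s{\left(1 \right)} \right)}}} = \frac{1}{54862 + \frac{1}{92250 + \frac{5 \sqrt{2}}{8 \left(2 - 4\right)^{\frac{3}{2}}}}} = \frac{1}{54862 + \frac{1}{92250 + \frac{5 \sqrt{2}}{8 \left(- 2 i \sqrt{2}\right)}}} = \frac{1}{54862 + \frac{1}{92250 + \frac{5 \sqrt{2} \frac{i \sqrt{2}}{4}}{8}}} = \frac{1}{54862 + \frac{1}{92250 + \frac{5 i}{16}}} = \frac{1}{54862 + \frac{256 \left(92250 - \frac{5 i}{16}\right)}{2178576000025}}$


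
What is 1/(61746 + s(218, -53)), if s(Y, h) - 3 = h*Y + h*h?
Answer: 1/53004 ≈ 1.8866e-5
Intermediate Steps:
s(Y, h) = 3 + h² + Y*h (s(Y, h) = 3 + (h*Y + h*h) = 3 + (Y*h + h²) = 3 + (h² + Y*h) = 3 + h² + Y*h)
1/(61746 + s(218, -53)) = 1/(61746 + (3 + (-53)² + 218*(-53))) = 1/(61746 + (3 + 2809 - 11554)) = 1/(61746 - 8742) = 1/53004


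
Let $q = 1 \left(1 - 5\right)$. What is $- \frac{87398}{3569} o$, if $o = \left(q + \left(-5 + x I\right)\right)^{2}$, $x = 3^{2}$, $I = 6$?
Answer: $- \frac{176980950}{3569} \approx -49588.0$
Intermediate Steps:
$q = -4$ ($q = 1 \left(-4\right) = -4$)
$x = 9$
$o = 2025$ ($o = \left(-4 + \left(-5 + 9 \cdot 6\right)\right)^{2} = \left(-4 + \left(-5 + 54\right)\right)^{2} = \left(-4 + 49\right)^{2} = 45^{2} = 2025$)
$- \frac{87398}{3569} o = - \frac{87398}{3569} \cdot 2025 = \left(-87398\right) \frac{1}{3569} \cdot 2025 = \left(- \frac{87398}{3569}\right) 2025 = - \frac{176980950}{3569}$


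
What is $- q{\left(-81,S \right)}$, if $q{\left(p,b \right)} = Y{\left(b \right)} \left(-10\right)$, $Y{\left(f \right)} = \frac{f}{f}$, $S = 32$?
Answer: $10$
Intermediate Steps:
$Y{\left(f \right)} = 1$
$q{\left(p,b \right)} = -10$ ($q{\left(p,b \right)} = 1 \left(-10\right) = -10$)
$- q{\left(-81,S \right)} = \left(-1\right) \left(-10\right) = 10$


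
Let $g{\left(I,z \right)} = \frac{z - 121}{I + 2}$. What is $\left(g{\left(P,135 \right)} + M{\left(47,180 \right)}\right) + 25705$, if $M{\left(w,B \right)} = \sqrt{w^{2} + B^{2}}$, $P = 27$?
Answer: $\frac{745459}{29} + \sqrt{34609} \approx 25892.0$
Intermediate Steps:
$g{\left(I,z \right)} = \frac{-121 + z}{2 + I}$
$M{\left(w,B \right)} = \sqrt{B^{2} + w^{2}}$
$\left(g{\left(P,135 \right)} + M{\left(47,180 \right)}\right) + 25705 = \left(\frac{-121 + 135}{2 + 27} + \sqrt{180^{2} + 47^{2}}\right) + 25705 = \left(\frac{1}{29} \cdot 14 + \sqrt{32400 + 2209}\right) + 25705 = \left(\frac{1}{29} \cdot 14 + \sqrt{34609}\right) + 25705 = \left(\frac{14}{29} + \sqrt{34609}\right) + 25705 = \frac{745459}{29} + \sqrt{34609}$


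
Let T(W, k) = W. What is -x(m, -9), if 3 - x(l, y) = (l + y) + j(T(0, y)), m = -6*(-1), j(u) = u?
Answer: -6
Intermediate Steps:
m = 6
x(l, y) = 3 - l - y (x(l, y) = 3 - ((l + y) + 0) = 3 - (l + y) = 3 + (-l - y) = 3 - l - y)
-x(m, -9) = -(3 - 1*6 - 1*(-9)) = -(3 - 6 + 9) = -1*6 = -6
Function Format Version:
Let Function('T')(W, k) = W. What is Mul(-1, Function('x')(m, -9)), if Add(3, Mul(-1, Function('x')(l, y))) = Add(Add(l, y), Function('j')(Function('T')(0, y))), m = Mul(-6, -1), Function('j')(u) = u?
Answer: -6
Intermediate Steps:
m = 6
Function('x')(l, y) = Add(3, Mul(-1, l), Mul(-1, y)) (Function('x')(l, y) = Add(3, Mul(-1, Add(Add(l, y), 0))) = Add(3, Mul(-1, Add(l, y))) = Add(3, Add(Mul(-1, l), Mul(-1, y))) = Add(3, Mul(-1, l), Mul(-1, y)))
Mul(-1, Function('x')(m, -9)) = Mul(-1, Add(3, Mul(-1, 6), Mul(-1, -9))) = Mul(-1, Add(3, -6, 9)) = Mul(-1, 6) = -6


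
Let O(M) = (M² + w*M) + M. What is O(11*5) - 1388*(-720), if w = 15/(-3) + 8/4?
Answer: 1002275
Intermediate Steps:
w = -3 (w = 15*(-⅓) + 8*(¼) = -5 + 2 = -3)
O(M) = M² - 2*M (O(M) = (M² - 3*M) + M = M² - 2*M)
O(11*5) - 1388*(-720) = (11*5)*(-2 + 11*5) - 1388*(-720) = 55*(-2 + 55) + 999360 = 55*53 + 999360 = 2915 + 999360 = 1002275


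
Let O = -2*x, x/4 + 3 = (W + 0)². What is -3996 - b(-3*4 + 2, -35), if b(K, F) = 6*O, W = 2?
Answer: -3948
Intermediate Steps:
x = 4 (x = -12 + 4*(2 + 0)² = -12 + 4*2² = -12 + 4*4 = -12 + 16 = 4)
O = -8 (O = -2*4 = -8)
b(K, F) = -48 (b(K, F) = 6*(-8) = -48)
-3996 - b(-3*4 + 2, -35) = -3996 - 1*(-48) = -3996 + 48 = -3948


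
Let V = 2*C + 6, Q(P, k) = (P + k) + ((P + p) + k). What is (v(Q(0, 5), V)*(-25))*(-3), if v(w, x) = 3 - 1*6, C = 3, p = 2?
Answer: -225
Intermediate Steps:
Q(P, k) = 2 + 2*P + 2*k (Q(P, k) = (P + k) + ((P + 2) + k) = (P + k) + ((2 + P) + k) = (P + k) + (2 + P + k) = 2 + 2*P + 2*k)
V = 12 (V = 2*3 + 6 = 6 + 6 = 12)
v(w, x) = -3 (v(w, x) = 3 - 6 = -3)
(v(Q(0, 5), V)*(-25))*(-3) = -3*(-25)*(-3) = 75*(-3) = -225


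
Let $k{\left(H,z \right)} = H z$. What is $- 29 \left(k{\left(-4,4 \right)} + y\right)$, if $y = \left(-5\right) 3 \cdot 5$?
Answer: $2639$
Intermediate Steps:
$y = -75$ ($y = \left(-15\right) 5 = -75$)
$- 29 \left(k{\left(-4,4 \right)} + y\right) = - 29 \left(\left(-4\right) 4 - 75\right) = - 29 \left(-16 - 75\right) = \left(-29\right) \left(-91\right) = 2639$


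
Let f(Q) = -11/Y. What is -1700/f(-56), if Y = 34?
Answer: 57800/11 ≈ 5254.5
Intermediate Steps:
f(Q) = -11/34
-1700/f(-56) = -1700/(-11/34) = -1700*(-34/11) = 57800/11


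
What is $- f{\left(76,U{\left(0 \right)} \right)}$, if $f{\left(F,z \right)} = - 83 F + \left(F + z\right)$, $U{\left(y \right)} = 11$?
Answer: $6221$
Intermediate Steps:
$f{\left(F,z \right)} = z - 82 F$
$- f{\left(76,U{\left(0 \right)} \right)} = - (11 - 6232) = \left(-1\right) \left(-6221\right) = 6221$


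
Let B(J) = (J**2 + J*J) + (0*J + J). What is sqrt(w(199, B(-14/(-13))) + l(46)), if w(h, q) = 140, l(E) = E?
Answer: sqrt(186) ≈ 13.638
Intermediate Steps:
B(J) = J + 2*J**2 (B(J) = (J**2 + J**2) + (0 + J) = 2*J**2 + J = J + 2*J**2)
sqrt(w(199, B(-14/(-13))) + l(46)) = sqrt(140 + 46) = sqrt(186)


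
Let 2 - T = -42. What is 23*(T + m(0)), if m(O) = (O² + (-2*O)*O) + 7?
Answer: 1173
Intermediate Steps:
m(O) = 7 - O² (m(O) = (O² - 2*O²) + 7 = -O² + 7 = 7 - O²)
T = 44 (T = 2 - 1*(-42) = 2 + 42 = 44)
23*(T + m(0)) = 23*(44 + (7 - 1*0²)) = 23*(44 + (7 - 1*0)) = 23*(44 + (7 + 0)) = 23*(44 + 7) = 23*51 = 1173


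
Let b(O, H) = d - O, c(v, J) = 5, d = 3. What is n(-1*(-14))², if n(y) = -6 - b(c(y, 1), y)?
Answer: 16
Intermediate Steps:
b(O, H) = 3 - O
n(y) = -4 (n(y) = -6 - (3 - 1*5) = -6 - (3 - 5) = -6 - 1*(-2) = -6 + 2 = -4)
n(-1*(-14))² = (-4)² = 16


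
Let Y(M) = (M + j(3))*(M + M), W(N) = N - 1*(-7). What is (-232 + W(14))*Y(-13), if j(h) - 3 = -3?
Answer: -71318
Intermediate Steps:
j(h) = 0 (j(h) = 3 - 3 = 0)
W(N) = 7 + N (W(N) = N + 7 = 7 + N)
Y(M) = 2*M² (Y(M) = (M + 0)*(M + M) = M*(2*M) = 2*M²)
(-232 + W(14))*Y(-13) = (-232 + (7 + 14))*(2*(-13)²) = (-232 + 21)*(2*169) = -211*338 = -71318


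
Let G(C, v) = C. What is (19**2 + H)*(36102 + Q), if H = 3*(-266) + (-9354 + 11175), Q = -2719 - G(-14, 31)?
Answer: 46221448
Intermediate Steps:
Q = -2705 (Q = -2719 - 1*(-14) = -2719 + 14 = -2705)
H = 1023 (H = -798 + 1821 = 1023)
(19**2 + H)*(36102 + Q) = (19**2 + 1023)*(36102 - 2705) = (361 + 1023)*33397 = 1384*33397 = 46221448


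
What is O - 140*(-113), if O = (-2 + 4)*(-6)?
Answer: 15808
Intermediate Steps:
O = -12 (O = 2*(-6) = -12)
O - 140*(-113) = -12 - 140*(-113) = -12 + 15820 = 15808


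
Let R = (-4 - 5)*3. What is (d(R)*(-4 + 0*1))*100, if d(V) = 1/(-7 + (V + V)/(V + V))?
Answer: 200/3 ≈ 66.667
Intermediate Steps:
R = -27 (R = -9*3 = -27)
d(V) = -⅙ (d(V) = 1/(-7 + (2*V)/((2*V))) = 1/(-7 + (2*V)*(1/(2*V))) = 1/(-7 + 1) = 1/(-6) = -⅙)
(d(R)*(-4 + 0*1))*100 = -(-4 + 0*1)/6*100 = -(-4 + 0)/6*100 = -⅙*(-4)*100 = (⅔)*100 = 200/3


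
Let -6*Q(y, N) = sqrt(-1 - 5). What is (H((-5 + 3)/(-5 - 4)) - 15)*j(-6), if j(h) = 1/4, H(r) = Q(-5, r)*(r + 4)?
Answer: -15/4 - 19*I*sqrt(6)/108 ≈ -3.75 - 0.43093*I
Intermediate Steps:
Q(y, N) = -I*sqrt(6)/6 (Q(y, N) = -sqrt(-1 - 5)/6 = -I*sqrt(6)/6)
H(r) = -I*sqrt(6)*(4 + r)/6 (H(r) = (-I*sqrt(6)/6)*(r + 4) = (-I*sqrt(6)/6)*(4 + r) = -I*sqrt(6)*(4 + r)/6)
j(h) = 1/4
(H((-5 + 3)/(-5 - 4)) - 15)*j(-6) = (I*sqrt(6)*(-4 - (-5 + 3)/(-5 - 4))/6 - 15)*(1/4) = (I*sqrt(6)*(-4 - (-2)/(-9))/6 - 15)*(1/4) = (I*sqrt(6)*(-4 - (-2)*(-1)/9)/6 - 15)*(1/4) = (I*sqrt(6)*(-4 - 1*2/9)/6 - 15)*(1/4) = (I*sqrt(6)*(-4 - 2/9)/6 - 15)*(1/4) = ((1/6)*I*sqrt(6)*(-38/9) - 15)*(1/4) = (-19*I*sqrt(6)/27 - 15)*(1/4) = (-15 - 19*I*sqrt(6)/27)*(1/4) = -15/4 - 19*I*sqrt(6)/108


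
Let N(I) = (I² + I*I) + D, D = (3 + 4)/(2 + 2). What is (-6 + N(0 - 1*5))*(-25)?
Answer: -4575/4 ≈ -1143.8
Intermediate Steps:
D = 7/4 ≈ 1.7500
N(I) = 7/4 + 2*I² (N(I) = (I² + I*I) + 7/4 = (I² + I²) + 7/4 = 2*I² + 7/4 = 7/4 + 2*I²)
(-6 + N(0 - 1*5))*(-25) = (-6 + (7/4 + 2*(0 - 1*5)²))*(-25) = (-6 + (7/4 + 2*(0 - 5)²))*(-25) = (-6 + (7/4 + 2*(-5)²))*(-25) = (-6 + (7/4 + 2*25))*(-25) = (-6 + (7/4 + 50))*(-25) = (-6 + 207/4)*(-25) = (183/4)*(-25) = -4575/4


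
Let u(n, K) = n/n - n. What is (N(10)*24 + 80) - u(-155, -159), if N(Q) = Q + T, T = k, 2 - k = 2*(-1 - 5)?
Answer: 500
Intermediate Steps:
k = 14 (k = 2 - 2*(-1 - 5) = 2 - 2*(-6) = 2 - 1*(-12) = 2 + 12 = 14)
T = 14
N(Q) = 14 + Q (N(Q) = Q + 14 = 14 + Q)
u(n, K) = 1 - n
(N(10)*24 + 80) - u(-155, -159) = ((14 + 10)*24 + 80) - (1 - 1*(-155)) = (24*24 + 80) - (1 + 155) = (576 + 80) - 1*156 = 656 - 156 = 500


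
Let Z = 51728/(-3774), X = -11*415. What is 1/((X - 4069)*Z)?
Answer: 629/74436592 ≈ 8.4502e-6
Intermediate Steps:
X = -4565
Z = -25864/1887 (Z = 51728*(-1/3774) = -25864/1887 ≈ -13.706)
1/((X - 4069)*Z) = 1/((-4565 - 4069)*(-25864/1887)) = -1887/25864/(-8634) = -1/8634*(-1887/25864) = 629/74436592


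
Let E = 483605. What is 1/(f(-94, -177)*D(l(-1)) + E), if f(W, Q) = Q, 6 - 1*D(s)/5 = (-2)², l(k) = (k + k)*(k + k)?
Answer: 1/481835 ≈ 2.0754e-6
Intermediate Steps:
l(k) = 4*k² (l(k) = (2*k)*(2*k) = 4*k²)
D(s) = 10 (D(s) = 30 - 5*(-2)² = 30 - 5*4 = 30 - 20 = 10)
1/(f(-94, -177)*D(l(-1)) + E) = 1/(-177*10 + 483605) = 1/(-1770 + 483605) = 1/481835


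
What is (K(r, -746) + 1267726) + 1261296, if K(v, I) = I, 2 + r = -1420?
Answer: 2528276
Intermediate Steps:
r = -1422 (r = -2 - 1420 = -1422)
(K(r, -746) + 1267726) + 1261296 = (-746 + 1267726) + 1261296 = 1266980 + 1261296 = 2528276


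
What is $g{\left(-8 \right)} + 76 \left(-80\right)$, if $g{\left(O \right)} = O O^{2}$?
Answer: $-6592$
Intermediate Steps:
$g{\left(O \right)} = O^{3}$
$g{\left(-8 \right)} + 76 \left(-80\right) = \left(-8\right)^{3} + 76 \left(-80\right) = -512 - 6080 = -6592$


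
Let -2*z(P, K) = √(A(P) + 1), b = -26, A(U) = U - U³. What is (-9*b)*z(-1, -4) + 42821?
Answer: 42704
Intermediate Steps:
z(P, K) = -√(1 + P - P³)/2 (z(P, K) = -√((P - P³) + 1)/2 = -√(1 + P - P³)/2)
(-9*b)*z(-1, -4) + 42821 = (-9*(-26))*(-√(1 - 1 - 1*(-1)³)/2) + 42821 = 234*(-√(1 - 1 - 1*(-1))/2) + 42821 = 234*(-√(1 - 1 + 1)/2) + 42821 = 234*(-√1/2) + 42821 = 234*(-½*1) + 42821 = 234*(-½) + 42821 = -117 + 42821 = 42704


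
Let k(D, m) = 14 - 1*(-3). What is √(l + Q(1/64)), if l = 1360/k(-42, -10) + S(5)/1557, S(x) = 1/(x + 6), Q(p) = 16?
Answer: √3128899279/5709 ≈ 9.7980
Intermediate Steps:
k(D, m) = 17 (k(D, m) = 14 + 3 = 17)
S(x) = 1/(6 + x)
l = 1370161/17127 (l = 1360/17 + 1/((6 + 5)*1557) = 1360*(1/17) + (1/1557)/11 = 80 + (1/11)*(1/1557) = 80 + 1/17127 = 1370161/17127 ≈ 80.000)
√(l + Q(1/64)) = √(1370161/17127 + 16) = √(1644193/17127) = √3128899279/5709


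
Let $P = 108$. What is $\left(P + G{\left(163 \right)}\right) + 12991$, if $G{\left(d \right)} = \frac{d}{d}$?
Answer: $13100$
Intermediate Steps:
$G{\left(d \right)} = 1$
$\left(P + G{\left(163 \right)}\right) + 12991 = \left(108 + 1\right) + 12991 = 109 + 12991 = 13100$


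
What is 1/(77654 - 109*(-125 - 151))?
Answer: 1/107738 ≈ 9.2818e-6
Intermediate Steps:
1/(77654 - 109*(-125 - 151)) = 1/(77654 - 109*(-276)) = 1/(77654 + 30084) = 1/107738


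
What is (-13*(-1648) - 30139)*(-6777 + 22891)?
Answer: -140433510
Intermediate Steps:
(-13*(-1648) - 30139)*(-6777 + 22891) = (21424 - 30139)*16114 = -8715*16114 = -140433510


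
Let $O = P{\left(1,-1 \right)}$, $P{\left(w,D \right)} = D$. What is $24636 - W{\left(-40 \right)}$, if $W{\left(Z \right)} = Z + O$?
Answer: $24677$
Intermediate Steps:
$O = -1$
$W{\left(Z \right)} = -1 + Z$ ($W{\left(Z \right)} = Z - 1 = -1 + Z$)
$24636 - W{\left(-40 \right)} = 24636 - \left(-1 - 40\right) = 24636 - -41 = 24636 + 41 = 24677$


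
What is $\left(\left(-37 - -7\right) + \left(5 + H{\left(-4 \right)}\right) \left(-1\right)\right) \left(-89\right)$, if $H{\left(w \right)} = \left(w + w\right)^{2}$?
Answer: $8811$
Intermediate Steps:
$H{\left(w \right)} = 4 w^{2}$ ($H{\left(w \right)} = \left(2 w\right)^{2} = 4 w^{2}$)
$\left(\left(-37 - -7\right) + \left(5 + H{\left(-4 \right)}\right) \left(-1\right)\right) \left(-89\right) = \left(\left(-37 - -7\right) + \left(5 + 4 \left(-4\right)^{2}\right) \left(-1\right)\right) \left(-89\right) = \left(\left(-37 + 7\right) + \left(5 + 4 \cdot 16\right) \left(-1\right)\right) \left(-89\right) = \left(-30 + \left(5 + 64\right) \left(-1\right)\right) \left(-89\right) = \left(-30 + 69 \left(-1\right)\right) \left(-89\right) = \left(-30 - 69\right) \left(-89\right) = \left(-99\right) \left(-89\right) = 8811$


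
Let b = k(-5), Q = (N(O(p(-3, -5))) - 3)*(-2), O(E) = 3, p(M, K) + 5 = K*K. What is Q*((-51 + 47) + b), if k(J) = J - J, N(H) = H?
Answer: 0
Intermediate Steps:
p(M, K) = -5 + K**2 (p(M, K) = -5 + K*K = -5 + K**2)
Q = 0 (Q = (3 - 3)*(-2) = 0*(-2) = 0)
k(J) = 0
b = 0
Q*((-51 + 47) + b) = 0*((-51 + 47) + 0) = 0*(-4 + 0) = 0*(-4) = 0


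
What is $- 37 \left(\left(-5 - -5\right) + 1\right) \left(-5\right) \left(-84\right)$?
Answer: $-15540$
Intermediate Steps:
$- 37 \left(\left(-5 - -5\right) + 1\right) \left(-5\right) \left(-84\right) = - 37 \left(\left(-5 + 5\right) + 1\right) \left(-5\right) \left(-84\right) = - 37 \left(0 + 1\right) \left(-5\right) \left(-84\right) = - 37 \cdot 1 \left(-5\right) \left(-84\right) = \left(-37\right) \left(-5\right) \left(-84\right) = 185 \left(-84\right) = -15540$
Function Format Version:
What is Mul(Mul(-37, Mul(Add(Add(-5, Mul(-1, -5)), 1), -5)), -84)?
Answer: -15540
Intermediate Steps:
Mul(Mul(-37, Mul(Add(Add(-5, Mul(-1, -5)), 1), -5)), -84) = Mul(Mul(-37, Mul(Add(Add(-5, 5), 1), -5)), -84) = Mul(Mul(-37, Mul(Add(0, 1), -5)), -84) = Mul(Mul(-37, Mul(1, -5)), -84) = Mul(Mul(-37, -5), -84) = Mul(185, -84) = -15540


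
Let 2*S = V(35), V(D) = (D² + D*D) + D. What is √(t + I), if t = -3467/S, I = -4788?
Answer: I*√29584208290/2485 ≈ 69.216*I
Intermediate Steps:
V(D) = D + 2*D² (V(D) = (D² + D²) + D = 2*D² + D = D + 2*D²)
S = 2485/2 (S = (35*(1 + 2*35))/2 = (35*(1 + 70))/2 = (35*71)/2 = (½)*2485 = 2485/2 ≈ 1242.5)
t = -6934/2485 (t = -3467/2485/2 = -3467*2/2485 = -6934/2485 ≈ -2.7903)
√(t + I) = √(-6934/2485 - 4788) = √(-11905114/2485) = I*√29584208290/2485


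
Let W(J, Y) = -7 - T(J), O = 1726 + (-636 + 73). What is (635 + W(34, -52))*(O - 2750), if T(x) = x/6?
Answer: -987643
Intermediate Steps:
T(x) = x/6 (T(x) = x*(⅙) = x/6)
O = 1163 (O = 1726 - 563 = 1163)
W(J, Y) = -7 - J/6
(635 + W(34, -52))*(O - 2750) = (635 + (-7 - ⅙*34))*(1163 - 2750) = (635 + (-7 - 17/3))*(-1587) = (635 - 38/3)*(-1587) = (1867/3)*(-1587) = -987643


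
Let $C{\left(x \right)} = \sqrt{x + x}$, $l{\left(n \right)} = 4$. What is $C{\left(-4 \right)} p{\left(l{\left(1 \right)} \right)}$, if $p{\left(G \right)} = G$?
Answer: $8 i \sqrt{2} \approx 11.314 i$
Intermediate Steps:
$C{\left(x \right)} = \sqrt{2} \sqrt{x}$ ($C{\left(x \right)} = \sqrt{2 x} = \sqrt{2} \sqrt{x}$)
$C{\left(-4 \right)} p{\left(l{\left(1 \right)} \right)} = \sqrt{2} \sqrt{-4} \cdot 4 = \sqrt{2} \cdot 2 i 4 = 2 i \sqrt{2} \cdot 4 = 8 i \sqrt{2}$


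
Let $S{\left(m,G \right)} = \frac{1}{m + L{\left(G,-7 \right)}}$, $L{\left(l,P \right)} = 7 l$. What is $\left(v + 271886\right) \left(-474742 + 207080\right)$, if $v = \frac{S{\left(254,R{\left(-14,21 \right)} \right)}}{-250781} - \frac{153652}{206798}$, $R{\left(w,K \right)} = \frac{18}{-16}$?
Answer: $- \frac{3715600920931126395339680}{51057163594811} \approx -7.2773 \cdot 10^{10}$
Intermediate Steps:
$R{\left(w,K \right)} = - \frac{9}{8}$ ($R{\left(w,K \right)} = 18 \left(- \frac{1}{16}\right) = - \frac{9}{8}$)
$S{\left(m,G \right)} = \frac{1}{m + 7 G}$
$v = - \frac{37935741504906}{51057163594811}$ ($v = \frac{1}{\left(254 + 7 \left(- \frac{9}{8}\right)\right) \left(-250781\right)} - \frac{153652}{206798} = \frac{1}{254 - \frac{63}{8}} \left(- \frac{1}{250781}\right) - \frac{76826}{103399} = \frac{1}{\frac{1969}{8}} \left(- \frac{1}{250781}\right) - \frac{76826}{103399} = \frac{8}{1969} \left(- \frac{1}{250781}\right) - \frac{76826}{103399} = - \frac{8}{493787789} - \frac{76826}{103399} = - \frac{37935741504906}{51057163594811} \approx -0.743$)
$\left(v + 271886\right) \left(-474742 + 207080\right) = \left(- \frac{37935741504906}{51057163594811} + 271886\right) \left(-474742 + 207080\right) = \frac{13881690045397278640}{51057163594811} \left(-267662\right) = - \frac{3715600920931126395339680}{51057163594811}$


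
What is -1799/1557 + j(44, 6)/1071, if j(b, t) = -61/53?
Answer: -11356846/9819999 ≈ -1.1565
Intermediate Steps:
j(b, t) = -61/53 (j(b, t) = -61*1/53 = -61/53)
-1799/1557 + j(44, 6)/1071 = -1799/1557 - 61/53/1071 = -1799*1/1557 - 61/53*1/1071 = -1799/1557 - 61/56763 = -11356846/9819999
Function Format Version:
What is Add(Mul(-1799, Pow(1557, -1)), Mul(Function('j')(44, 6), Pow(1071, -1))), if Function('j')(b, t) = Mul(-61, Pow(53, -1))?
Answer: Rational(-11356846, 9819999) ≈ -1.1565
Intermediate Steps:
Function('j')(b, t) = Rational(-61, 53) (Function('j')(b, t) = Mul(-61, Rational(1, 53)) = Rational(-61, 53))
Add(Mul(-1799, Pow(1557, -1)), Mul(Function('j')(44, 6), Pow(1071, -1))) = Add(Mul(-1799, Pow(1557, -1)), Mul(Rational(-61, 53), Pow(1071, -1))) = Add(Mul(-1799, Rational(1, 1557)), Mul(Rational(-61, 53), Rational(1, 1071))) = Add(Rational(-1799, 1557), Rational(-61, 56763)) = Rational(-11356846, 9819999)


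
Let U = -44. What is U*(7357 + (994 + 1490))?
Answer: -433004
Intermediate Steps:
U*(7357 + (994 + 1490)) = -44*(7357 + (994 + 1490)) = -44*(7357 + 2484) = -44*9841 = -433004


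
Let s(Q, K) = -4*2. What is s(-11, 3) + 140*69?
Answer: 9652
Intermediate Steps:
s(Q, K) = -8
s(-11, 3) + 140*69 = -8 + 140*69 = -8 + 9660 = 9652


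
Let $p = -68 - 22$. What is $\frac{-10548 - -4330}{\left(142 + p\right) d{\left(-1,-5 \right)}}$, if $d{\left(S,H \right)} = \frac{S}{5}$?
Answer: $\frac{15545}{26} \approx 597.88$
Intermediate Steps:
$p = -90$
$d{\left(S,H \right)} = \frac{S}{5}$ ($d{\left(S,H \right)} = S \frac{1}{5} = \frac{S}{5}$)
$\frac{-10548 - -4330}{\left(142 + p\right) d{\left(-1,-5 \right)}} = \frac{-10548 - -4330}{\left(142 - 90\right) \frac{1}{5} \left(-1\right)} = \frac{-10548 + 4330}{52 \left(- \frac{1}{5}\right)} = - \frac{6218}{- \frac{52}{5}} = \left(-6218\right) \left(- \frac{5}{52}\right) = \frac{15545}{26}$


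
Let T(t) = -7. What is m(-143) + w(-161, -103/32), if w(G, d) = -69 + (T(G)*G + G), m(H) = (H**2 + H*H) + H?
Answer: 41652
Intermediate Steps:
m(H) = H + 2*H**2 (m(H) = (H**2 + H**2) + H = 2*H**2 + H = H + 2*H**2)
w(G, d) = -69 - 6*G (w(G, d) = -69 + (-7*G + G) = -69 - 6*G)
m(-143) + w(-161, -103/32) = -143*(1 + 2*(-143)) + (-69 - 6*(-161)) = -143*(1 - 286) + (-69 + 966) = -143*(-285) + 897 = 40755 + 897 = 41652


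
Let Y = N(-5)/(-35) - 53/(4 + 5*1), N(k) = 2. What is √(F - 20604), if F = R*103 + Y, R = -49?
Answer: I*√282867830/105 ≈ 160.18*I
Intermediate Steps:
Y = -1873/315 (Y = 2/(-35) - 53/(4 + 5*1) = 2*(-1/35) - 53/(4 + 5) = -2/35 - 53/9 = -1873/315 ≈ -5.9460)
F = -1591678/315 (F = -49*103 - 1873/315 = -5047 - 1873/315 = -1591678/315 ≈ -5052.9)
√(F - 20604) = √(-1591678/315 - 20604) = √(-8081938/315) = I*√282867830/105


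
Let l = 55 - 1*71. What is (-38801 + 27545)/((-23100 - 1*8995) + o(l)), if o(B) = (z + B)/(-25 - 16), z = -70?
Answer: 153832/438603 ≈ 0.35073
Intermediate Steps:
l = -16 (l = 55 - 71 = -16)
o(B) = 70/41 - B/41 (o(B) = (-70 + B)/(-25 - 16) = (-70 + B)/(-41) = (-70 + B)*(-1/41) = 70/41 - B/41)
(-38801 + 27545)/((-23100 - 1*8995) + o(l)) = (-38801 + 27545)/((-23100 - 1*8995) + (70/41 - 1/41*(-16))) = -11256/((-23100 - 8995) + (70/41 + 16/41)) = -11256/(-32095 + 86/41) = -11256/(-1315809/41) = -11256*(-41/1315809) = 153832/438603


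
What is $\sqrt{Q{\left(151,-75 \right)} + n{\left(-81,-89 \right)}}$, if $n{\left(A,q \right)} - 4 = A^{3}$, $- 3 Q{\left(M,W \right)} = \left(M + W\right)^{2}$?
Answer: $\frac{i \sqrt{4800261}}{3} \approx 730.32 i$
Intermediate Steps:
$Q{\left(M,W \right)} = - \frac{\left(M + W\right)^{2}}{3}$
$n{\left(A,q \right)} = 4 + A^{3}$
$\sqrt{Q{\left(151,-75 \right)} + n{\left(-81,-89 \right)}} = \sqrt{- \frac{\left(151 - 75\right)^{2}}{3} + \left(4 + \left(-81\right)^{3}\right)} = \sqrt{- \frac{76^{2}}{3} + \left(4 - 531441\right)} = \sqrt{\left(- \frac{1}{3}\right) 5776 - 531437} = \sqrt{- \frac{5776}{3} - 531437} = \sqrt{- \frac{1600087}{3}} = \frac{i \sqrt{4800261}}{3}$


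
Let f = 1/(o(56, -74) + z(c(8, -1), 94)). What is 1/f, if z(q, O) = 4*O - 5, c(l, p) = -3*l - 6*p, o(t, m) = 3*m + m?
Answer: 75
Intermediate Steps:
o(t, m) = 4*m
c(l, p) = -6*p - 3*l
z(q, O) = -5 + 4*O
f = 1/75 (f = 1/(4*(-74) + (-5 + 4*94)) = 1/(-296 + (-5 + 376)) = 1/(-296 + 371) = 1/75 ≈ 0.013333)
1/f = 1/(1/75) = 75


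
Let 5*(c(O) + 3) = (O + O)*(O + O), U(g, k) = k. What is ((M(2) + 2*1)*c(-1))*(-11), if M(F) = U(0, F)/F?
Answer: 363/5 ≈ 72.600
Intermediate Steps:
M(F) = 1 (M(F) = F/F = 1)
c(O) = -3 + 4*O²/5 (c(O) = -3 + ((O + O)*(O + O))/5 = -3 + ((2*O)*(2*O))/5 = -3 + (4*O²)/5 = -3 + 4*O²/5)
((M(2) + 2*1)*c(-1))*(-11) = ((1 + 2*1)*(-3 + (⅘)*(-1)²))*(-11) = ((1 + 2)*(-3 + (⅘)*1))*(-11) = (3*(-3 + ⅘))*(-11) = (3*(-11/5))*(-11) = -33/5*(-11) = 363/5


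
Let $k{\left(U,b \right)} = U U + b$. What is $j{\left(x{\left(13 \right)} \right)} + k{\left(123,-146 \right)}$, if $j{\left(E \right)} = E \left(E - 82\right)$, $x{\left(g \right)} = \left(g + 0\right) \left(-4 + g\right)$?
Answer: $19078$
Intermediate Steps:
$k{\left(U,b \right)} = b + U^{2}$ ($k{\left(U,b \right)} = U^{2} + b = b + U^{2}$)
$x{\left(g \right)} = g \left(-4 + g\right)$
$j{\left(E \right)} = E \left(-82 + E\right)$
$j{\left(x{\left(13 \right)} \right)} + k{\left(123,-146 \right)} = 13 \left(-4 + 13\right) \left(-82 + 13 \left(-4 + 13\right)\right) - \left(146 - 123^{2}\right) = 13 \cdot 9 \left(-82 + 13 \cdot 9\right) + \left(-146 + 15129\right) = 117 \left(-82 + 117\right) + 14983 = 117 \cdot 35 + 14983 = 4095 + 14983 = 19078$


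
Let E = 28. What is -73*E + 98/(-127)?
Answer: -259686/127 ≈ -2044.8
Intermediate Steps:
-73*E + 98/(-127) = -73*28 + 98/(-127) = -2044 + 98*(-1/127) = -2044 - 98/127 = -259686/127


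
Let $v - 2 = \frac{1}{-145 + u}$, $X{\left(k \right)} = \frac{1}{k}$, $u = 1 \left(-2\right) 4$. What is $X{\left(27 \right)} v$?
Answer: $\frac{305}{4131} \approx 0.073832$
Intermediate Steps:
$u = -8$ ($u = \left(-2\right) 4 = -8$)
$v = \frac{305}{153}$ ($v = 2 + \frac{1}{-145 - 8} = 2 + \frac{1}{-153} = 2 - \frac{1}{153} = \frac{305}{153} \approx 1.9935$)
$X{\left(27 \right)} v = \frac{1}{27} \cdot \frac{305}{153} = \frac{305}{4131}$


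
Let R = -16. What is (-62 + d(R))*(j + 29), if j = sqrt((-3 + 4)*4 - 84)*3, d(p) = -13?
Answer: -2175 - 900*I*sqrt(5) ≈ -2175.0 - 2012.5*I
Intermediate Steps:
j = 12*I*sqrt(5) (j = sqrt(1*4 - 84)*3 = sqrt(4 - 84)*3 = sqrt(-80)*3 = (4*I*sqrt(5))*3 = 12*I*sqrt(5) ≈ 26.833*I)
(-62 + d(R))*(j + 29) = (-62 - 13)*(12*I*sqrt(5) + 29) = -75*(29 + 12*I*sqrt(5)) = -2175 - 900*I*sqrt(5)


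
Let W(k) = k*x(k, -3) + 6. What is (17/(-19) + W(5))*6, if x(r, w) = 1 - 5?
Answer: -1698/19 ≈ -89.368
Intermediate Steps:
x(r, w) = -4
W(k) = 6 - 4*k (W(k) = k*(-4) + 6 = -4*k + 6 = 6 - 4*k)
(17/(-19) + W(5))*6 = (17/(-19) + (6 - 4*5))*6 = (17*(-1/19) + (6 - 20))*6 = (-17/19 - 14)*6 = -283/19*6 = -1698/19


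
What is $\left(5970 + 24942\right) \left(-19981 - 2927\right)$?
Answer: $-708132096$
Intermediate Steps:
$\left(5970 + 24942\right) \left(-19981 - 2927\right) = 30912 \left(-22908\right) = -708132096$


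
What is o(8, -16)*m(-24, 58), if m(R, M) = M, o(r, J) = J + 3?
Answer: -754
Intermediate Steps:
o(r, J) = 3 + J
o(8, -16)*m(-24, 58) = (3 - 16)*58 = -13*58 = -754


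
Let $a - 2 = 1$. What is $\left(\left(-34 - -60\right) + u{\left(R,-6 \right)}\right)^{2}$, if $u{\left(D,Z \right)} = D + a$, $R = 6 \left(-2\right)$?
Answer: $289$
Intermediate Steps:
$a = 3$ ($a = 2 + 1 = 3$)
$R = -12$
$u{\left(D,Z \right)} = 3 + D$ ($u{\left(D,Z \right)} = D + 3 = 3 + D$)
$\left(\left(-34 - -60\right) + u{\left(R,-6 \right)}\right)^{2} = \left(\left(-34 - -60\right) + \left(3 - 12\right)\right)^{2} = \left(\left(-34 + 60\right) - 9\right)^{2} = \left(26 - 9\right)^{2} = 17^{2} = 289$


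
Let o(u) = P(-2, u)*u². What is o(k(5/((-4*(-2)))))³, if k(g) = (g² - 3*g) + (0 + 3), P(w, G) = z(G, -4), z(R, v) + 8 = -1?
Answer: -607236591593241/68719476736 ≈ -8836.5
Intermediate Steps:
z(R, v) = -9 (z(R, v) = -8 - 1 = -9)
P(w, G) = -9
k(g) = 3 + g² - 3*g (k(g) = (g² - 3*g) + 3 = 3 + g² - 3*g)
o(u) = -9*u²
o(k(5/((-4*(-2)))))³ = (-9*(3 + (5/((-4*(-2))))² - 15/((-4*(-2))))²)³ = (-9*(3 + (5/8)² - 15/8)²)³ = (-9*(3 + (5*(⅛))² - 15/8)²)³ = (-9*(3 + (5/8)² - 3*5/8)²)³ = (-9*(3 + 25/64 - 15/8)²)³ = (-9*(97/64)²)³ = (-9*9409/4096)³ = (-84681/4096)³ = -607236591593241/68719476736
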